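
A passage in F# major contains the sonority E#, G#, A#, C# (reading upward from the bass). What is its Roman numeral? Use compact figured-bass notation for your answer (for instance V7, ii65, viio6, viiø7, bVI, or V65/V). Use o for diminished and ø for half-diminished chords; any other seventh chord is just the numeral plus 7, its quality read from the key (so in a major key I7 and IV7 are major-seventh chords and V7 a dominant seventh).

iii43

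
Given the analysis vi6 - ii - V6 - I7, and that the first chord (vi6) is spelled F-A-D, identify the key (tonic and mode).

vi6 is given as F-A-D — a minor triad with root D.
vi6 on D implies D is the submediant; that puts the tonic at F, and the lowercase numeral fits major mode.

F major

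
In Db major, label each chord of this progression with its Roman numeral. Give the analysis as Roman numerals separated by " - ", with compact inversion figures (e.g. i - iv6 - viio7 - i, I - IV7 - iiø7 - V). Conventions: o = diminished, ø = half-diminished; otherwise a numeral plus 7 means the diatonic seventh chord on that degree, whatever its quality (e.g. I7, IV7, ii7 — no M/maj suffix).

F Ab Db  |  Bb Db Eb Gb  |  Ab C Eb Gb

F-Ab-Db: root Db is the tonic; major triad there is I6.
Bb-Db-Eb-Gb: minor seventh chord on Eb = scale degree 2 → ii43.
Ab-C-Eb-Gb: root Ab is the dominant; dominant seventh chord there is V7.

I6 - ii43 - V7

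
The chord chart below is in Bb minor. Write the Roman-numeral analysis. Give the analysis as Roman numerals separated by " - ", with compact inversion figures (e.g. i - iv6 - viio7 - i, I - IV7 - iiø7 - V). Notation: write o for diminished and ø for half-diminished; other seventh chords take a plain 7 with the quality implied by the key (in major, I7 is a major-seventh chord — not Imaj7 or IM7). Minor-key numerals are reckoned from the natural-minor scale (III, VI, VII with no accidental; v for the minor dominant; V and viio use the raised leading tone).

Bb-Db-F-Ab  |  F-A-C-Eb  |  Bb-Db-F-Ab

i7 - V7 - i7

Bb-Db-F-Ab has root Bb, degree 1 in Bb minor, so i7.
F-A-C-Eb: dominant seventh chord on F = scale degree 5 → V7.
Bb-Db-F-Ab: root Bb is the tonic; minor seventh chord there is i7.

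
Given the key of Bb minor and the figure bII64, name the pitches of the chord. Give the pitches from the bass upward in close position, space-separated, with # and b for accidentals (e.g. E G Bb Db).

Scale degree 2 in Bb minor is C; lowering it a half step gives Cb. bII64 is the Neapolitan chord — a major triad on the lowered second degree.
So the chord is Cb-Eb-Gb.
With the 64 figure the chord is in second inversion; from the bass Gb upward in close position it reads Gb-Cb-Eb.

Gb Cb Eb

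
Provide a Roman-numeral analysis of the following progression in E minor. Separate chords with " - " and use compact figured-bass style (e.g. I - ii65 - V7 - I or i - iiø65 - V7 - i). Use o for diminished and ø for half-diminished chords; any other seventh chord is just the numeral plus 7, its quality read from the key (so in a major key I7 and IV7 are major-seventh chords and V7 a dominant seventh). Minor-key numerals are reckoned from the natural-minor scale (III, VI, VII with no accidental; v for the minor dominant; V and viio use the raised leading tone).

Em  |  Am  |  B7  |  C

i - iv - V7 - VI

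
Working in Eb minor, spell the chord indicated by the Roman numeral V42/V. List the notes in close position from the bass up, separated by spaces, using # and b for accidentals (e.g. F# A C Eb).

Eb F A C

The slash means an applied dominant: we want the dominant of V. In Eb minor, V is Bb major, and its dominant is built on F.
Building a dominant seventh chord on F gives F-A-C-Eb.
With the 42 figure the chord is in third inversion; from the bass Eb upward in close position it reads Eb-F-A-C.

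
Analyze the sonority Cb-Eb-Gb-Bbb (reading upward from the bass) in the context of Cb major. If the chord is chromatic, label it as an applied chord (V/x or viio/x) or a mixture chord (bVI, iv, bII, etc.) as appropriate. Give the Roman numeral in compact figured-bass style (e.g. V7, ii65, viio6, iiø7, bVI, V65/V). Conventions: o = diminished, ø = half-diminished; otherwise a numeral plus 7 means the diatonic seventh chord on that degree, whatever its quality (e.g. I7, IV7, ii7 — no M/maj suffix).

V7/IV

Stacked in thirds the chord is Cb-Eb-Gb-Bbb: a dominant seventh chord on Cb.
Cb is not a diatonic chord root with this quality in Cb major, but it lies a perfect fifth above Fb (IV), so the chord functions as an applied dominant of IV.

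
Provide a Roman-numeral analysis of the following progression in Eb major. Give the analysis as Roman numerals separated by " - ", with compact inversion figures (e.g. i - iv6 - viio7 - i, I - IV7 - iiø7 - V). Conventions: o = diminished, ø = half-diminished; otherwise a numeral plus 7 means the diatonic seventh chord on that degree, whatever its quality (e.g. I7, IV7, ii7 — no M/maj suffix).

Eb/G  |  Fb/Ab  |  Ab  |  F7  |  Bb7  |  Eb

Eb/G: root Eb is the tonic; major triad there is I6.
Fb/Ab: Fb with this quality isn't in the key; a major triad on b2 is the Neapolitan sixth, bII6 (third, Ab, in the bass — hence the 6).
Ab has root Ab, degree 4 in Eb major, so IV.
F7: chromatic; F is V of V, so V7/V.
Bb7: root Bb is the dominant; dominant seventh chord there is V7.
Eb: root Eb is the tonic; major triad there is I.

I6 - bII6 - IV - V7/V - V7 - I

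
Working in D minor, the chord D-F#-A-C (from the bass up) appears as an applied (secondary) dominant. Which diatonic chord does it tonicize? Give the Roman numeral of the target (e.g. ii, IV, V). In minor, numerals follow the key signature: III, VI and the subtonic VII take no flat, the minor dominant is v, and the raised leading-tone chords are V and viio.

The chord is a dominant seventh chord on D.
A dominant resolves down a perfect fifth: D → G. In D minor, G is scale degree 4, i.e. iv.

iv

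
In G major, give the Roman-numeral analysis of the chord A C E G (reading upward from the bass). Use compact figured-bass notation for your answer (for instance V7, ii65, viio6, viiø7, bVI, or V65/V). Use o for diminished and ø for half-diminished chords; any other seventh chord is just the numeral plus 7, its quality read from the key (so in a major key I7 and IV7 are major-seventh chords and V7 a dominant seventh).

ii7

Stacked in thirds the chord is A-C-E-G: a minor seventh chord on A.
A is scale degree 2 in G major, and a minor seventh chord on that degree is written ii7.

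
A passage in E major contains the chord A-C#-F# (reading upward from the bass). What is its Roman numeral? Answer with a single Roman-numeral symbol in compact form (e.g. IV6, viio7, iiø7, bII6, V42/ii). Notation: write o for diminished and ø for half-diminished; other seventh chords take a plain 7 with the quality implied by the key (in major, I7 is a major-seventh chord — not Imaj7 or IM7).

ii6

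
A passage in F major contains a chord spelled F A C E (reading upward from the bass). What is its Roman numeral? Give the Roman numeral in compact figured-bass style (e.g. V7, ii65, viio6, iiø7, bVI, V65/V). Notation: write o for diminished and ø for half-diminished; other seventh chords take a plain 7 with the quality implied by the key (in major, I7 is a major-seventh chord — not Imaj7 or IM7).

The pitches F-A-C-E form a major seventh chord rooted on F.
F is scale degree 1 in F major, and a major seventh chord on that degree is written I7.

I7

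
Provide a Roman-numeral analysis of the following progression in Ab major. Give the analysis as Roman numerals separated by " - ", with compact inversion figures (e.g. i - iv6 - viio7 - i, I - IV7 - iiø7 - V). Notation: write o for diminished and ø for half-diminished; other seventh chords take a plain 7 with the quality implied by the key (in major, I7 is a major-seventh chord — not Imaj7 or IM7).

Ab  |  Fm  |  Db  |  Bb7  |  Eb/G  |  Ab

I - vi - IV - V7/V - V6 - I

Ab has root Ab, degree 1 in Ab major, so I.
Fm: root F is the submediant; minor triad there is vi.
Db has root Db, degree 4 in Ab major, so IV.
Bb7: a dominant seventh chord on Bb, the applied dominant of V → V7/V.
Eb/G: major triad on Eb = scale degree 5 → V6.
Ab has root Ab, degree 1 in Ab major, so I.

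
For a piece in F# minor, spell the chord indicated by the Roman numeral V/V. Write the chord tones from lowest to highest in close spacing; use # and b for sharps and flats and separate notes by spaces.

The slash means an applied dominant: we want the dominant of V. In F# minor, V is C# major, and its dominant is built on G#.
Building a major triad on G# gives G#-B#-D#.

G# B# D#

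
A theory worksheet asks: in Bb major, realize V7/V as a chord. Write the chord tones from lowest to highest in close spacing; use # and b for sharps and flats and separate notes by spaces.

V7/V is a secondary dominant — the dominant seventh of V. V in Bb major is F, so the applied chord's root is C, a perfect fifth above.
Building a dominant seventh chord on C gives C-E-G-Bb.

C E G Bb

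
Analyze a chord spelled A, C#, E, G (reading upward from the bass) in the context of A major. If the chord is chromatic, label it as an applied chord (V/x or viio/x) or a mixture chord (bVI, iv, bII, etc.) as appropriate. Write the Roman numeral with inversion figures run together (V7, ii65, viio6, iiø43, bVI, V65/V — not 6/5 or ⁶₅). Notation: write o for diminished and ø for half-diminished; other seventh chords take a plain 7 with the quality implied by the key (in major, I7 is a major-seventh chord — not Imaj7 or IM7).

Stacked in thirds the chord is A-C#-E-G: a dominant seventh chord on A.
A is not a diatonic chord root with this quality in A major, but it lies a perfect fifth above D (IV), so the chord functions as an applied dominant of IV.

V7/IV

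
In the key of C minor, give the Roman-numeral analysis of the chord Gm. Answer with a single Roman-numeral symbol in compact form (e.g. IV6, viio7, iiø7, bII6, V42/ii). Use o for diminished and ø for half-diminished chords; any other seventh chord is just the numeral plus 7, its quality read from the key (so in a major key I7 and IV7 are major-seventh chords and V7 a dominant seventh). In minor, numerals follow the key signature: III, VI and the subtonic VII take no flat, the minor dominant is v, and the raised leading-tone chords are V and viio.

v

The pitches G-Bb-D form a minor triad rooted on G.
In C minor, G is the dominant; the diatonic minor triad there is v.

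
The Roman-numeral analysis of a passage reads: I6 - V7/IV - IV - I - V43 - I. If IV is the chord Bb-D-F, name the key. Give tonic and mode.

F major

The anchor chord is a major triad on Bb, labeled IV.
Counting down 3 scale steps from Bb places the tonic on F; a major triad on degree 4 is diatonic only in major.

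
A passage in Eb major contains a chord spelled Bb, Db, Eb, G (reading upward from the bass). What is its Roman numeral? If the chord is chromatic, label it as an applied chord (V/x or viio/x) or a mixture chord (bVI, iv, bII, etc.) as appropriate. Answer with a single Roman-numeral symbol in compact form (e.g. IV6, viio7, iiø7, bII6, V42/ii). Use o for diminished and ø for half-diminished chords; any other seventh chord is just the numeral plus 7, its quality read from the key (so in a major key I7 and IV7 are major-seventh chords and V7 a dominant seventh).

Stacked in thirds the chord is Eb-G-Bb-Db: a dominant seventh chord on Eb.
Eb is not a diatonic chord root with this quality in Eb major, but it lies a perfect fifth above Ab (IV), so the chord functions as an applied dominant of IV.
With Bb in the bass the chord is in second inversion, so the figured bass is 43.

V43/IV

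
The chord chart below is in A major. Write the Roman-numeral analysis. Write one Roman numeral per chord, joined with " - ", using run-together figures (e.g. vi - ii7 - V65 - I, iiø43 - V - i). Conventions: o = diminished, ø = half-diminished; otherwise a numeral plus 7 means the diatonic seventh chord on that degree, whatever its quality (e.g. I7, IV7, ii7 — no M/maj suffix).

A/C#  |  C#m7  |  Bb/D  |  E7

I6 - iii7 - bII6 - V7

A/C#: root A is the tonic; major triad there is I6.
C#m7: root C# is the mediant; minor seventh chord there is iii7.
Bb/D is non-diatonic — a major triad on the lowered supertonic (Bb): the Neapolitan sixth, bII6 (third, D, in the bass — hence the 6).
E7: root E is the dominant; dominant seventh chord there is V7.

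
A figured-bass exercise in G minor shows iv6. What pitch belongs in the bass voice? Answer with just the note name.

Eb

iv in G minor has root C; the chord is C-Eb-G.
The figure 6 means first inversion — the third is in the bass.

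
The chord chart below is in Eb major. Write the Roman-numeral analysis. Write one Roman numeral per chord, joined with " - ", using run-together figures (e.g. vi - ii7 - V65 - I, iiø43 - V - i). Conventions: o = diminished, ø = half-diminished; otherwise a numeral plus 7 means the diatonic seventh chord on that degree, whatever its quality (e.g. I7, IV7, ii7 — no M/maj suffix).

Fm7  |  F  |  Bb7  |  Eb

ii7 - V/V - V7 - I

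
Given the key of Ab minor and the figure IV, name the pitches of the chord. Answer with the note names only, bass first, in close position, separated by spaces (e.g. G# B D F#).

Db F Ab

IV is the major subdominant, borrowed from the parallel major. In Ab minor that root is Db.
So the chord is Db-F-Ab.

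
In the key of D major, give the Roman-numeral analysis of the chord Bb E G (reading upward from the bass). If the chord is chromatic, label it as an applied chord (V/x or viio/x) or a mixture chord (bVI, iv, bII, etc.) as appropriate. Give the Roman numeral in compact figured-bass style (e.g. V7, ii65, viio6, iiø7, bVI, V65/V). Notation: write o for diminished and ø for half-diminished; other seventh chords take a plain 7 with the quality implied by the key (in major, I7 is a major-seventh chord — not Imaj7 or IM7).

iio64

Stacked in thirds the chord is E-G-Bb: a diminished triad on E.
E is the second degree of D major. This is the diminished supertonic triad, borrowed from the parallel minor.
With Bb in the bass the chord is in second inversion, so the figured bass is 64.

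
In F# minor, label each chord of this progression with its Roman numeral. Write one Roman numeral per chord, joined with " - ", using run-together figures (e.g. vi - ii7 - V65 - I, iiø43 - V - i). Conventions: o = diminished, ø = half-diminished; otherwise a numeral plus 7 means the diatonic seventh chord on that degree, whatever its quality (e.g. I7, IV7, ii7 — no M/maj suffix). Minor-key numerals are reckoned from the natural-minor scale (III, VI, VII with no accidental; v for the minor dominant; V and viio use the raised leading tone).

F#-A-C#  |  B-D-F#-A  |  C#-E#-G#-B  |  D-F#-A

i - iv7 - V7 - VI

F#-A-C#: minor triad on F# = scale degree 1 → i.
B-D-F#-A has root B, degree 4 in F# minor, so iv7.
C#-E#-G#-B: root C# is the dominant; dominant seventh chord there is V7.
D-F#-A: major triad on D = scale degree 6 → VI.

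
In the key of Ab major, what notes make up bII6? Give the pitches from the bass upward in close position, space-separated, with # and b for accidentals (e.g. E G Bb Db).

Scale degree 2 in Ab major is Bb; lowering it a half step gives Bbb. bII6 is the Neapolitan sixth — a major triad on the lowered second degree, here in its customary first inversion.
So the chord is Bbb-Db-Fb, a major triad.
The figured bass 6 indicates first inversion, placing the third (Db) in the bass: Db-Fb-Bbb.

Db Fb Bbb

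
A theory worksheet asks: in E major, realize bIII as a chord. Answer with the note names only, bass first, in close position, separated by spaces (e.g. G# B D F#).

G B D

bIII is a major triad on the lowered third degree, borrowed from the parallel minor. In E major that root is G.
So the chord is G-B-D.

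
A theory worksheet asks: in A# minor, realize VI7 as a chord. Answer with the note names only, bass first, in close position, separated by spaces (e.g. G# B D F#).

F# A# C# E#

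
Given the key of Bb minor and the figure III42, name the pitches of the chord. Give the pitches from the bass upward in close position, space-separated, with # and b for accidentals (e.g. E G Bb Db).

C Db F Ab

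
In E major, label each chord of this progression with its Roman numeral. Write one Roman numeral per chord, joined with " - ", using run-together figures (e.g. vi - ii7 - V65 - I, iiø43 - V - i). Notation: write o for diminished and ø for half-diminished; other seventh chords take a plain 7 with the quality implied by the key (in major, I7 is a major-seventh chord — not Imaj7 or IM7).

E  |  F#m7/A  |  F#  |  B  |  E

I - ii65 - V/V - V - I

E: root E is the tonic; major triad there is I.
F#m7/A has root F#, degree 2 in E major, so ii65.
F#: a major triad on F#, the applied dominant of V → V/V.
B: root B is the dominant; major triad there is V.
E: major triad on E = scale degree 1 → I.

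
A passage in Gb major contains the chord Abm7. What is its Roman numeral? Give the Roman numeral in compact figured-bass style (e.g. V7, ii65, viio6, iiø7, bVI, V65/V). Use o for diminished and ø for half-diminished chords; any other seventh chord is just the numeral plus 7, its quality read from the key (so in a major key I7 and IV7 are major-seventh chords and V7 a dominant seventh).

ii7

Stacked in thirds the chord is Ab-Cb-Eb-Gb: a minor seventh chord on Ab.
Ab is scale degree 2 in Gb major, and a minor seventh chord on that degree is written ii7.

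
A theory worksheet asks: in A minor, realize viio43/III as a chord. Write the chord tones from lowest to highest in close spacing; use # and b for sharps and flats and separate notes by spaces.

F Ab B D

viio43/III is a secondary leading-tone chord. The target III is C in A minor; the applied chord is rooted a semitone below, on B.
Building a fully diminished seventh chord on B gives B-D-F-Ab.
With the 43 figure the chord is in second inversion; from the bass F upward in close position it reads F-Ab-B-D.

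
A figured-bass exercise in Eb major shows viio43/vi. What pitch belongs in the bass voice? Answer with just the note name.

F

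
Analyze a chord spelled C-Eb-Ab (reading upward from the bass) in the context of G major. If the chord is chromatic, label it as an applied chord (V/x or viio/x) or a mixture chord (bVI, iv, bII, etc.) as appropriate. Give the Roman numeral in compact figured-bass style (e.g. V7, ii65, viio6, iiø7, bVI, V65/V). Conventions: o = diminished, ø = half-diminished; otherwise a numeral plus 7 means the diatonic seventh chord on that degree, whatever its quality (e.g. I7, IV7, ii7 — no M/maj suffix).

bII6

Stacked in thirds the chord is Ab-C-Eb: a major triad on Ab.
Ab is the lowered second degree of G major (diatonic 2 would be A). This is the Neapolitan sixth — a major triad on the lowered second degree, here in its customary first inversion.
With C in the bass the chord is in first inversion, so the figured bass is 6.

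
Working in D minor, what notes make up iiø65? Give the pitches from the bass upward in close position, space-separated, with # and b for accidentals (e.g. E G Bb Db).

The numeral's case and figure indicate a half-diminished seventh chord. In D minor its root, the supertonic, is E.
Stacking thirds from E gives E-G-Bb-D.
The figured bass 65 indicates first inversion, placing the third (G) in the bass: G-Bb-D-E.

G Bb D E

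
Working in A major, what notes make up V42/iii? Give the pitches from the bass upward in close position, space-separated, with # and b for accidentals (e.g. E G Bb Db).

V42/iii is a secondary dominant — the dominant seventh of iii. iii in A major is C#, so the applied chord's root is G#, a perfect fifth above.
Building a dominant seventh chord on G# gives G#-B#-D#-F#.
With the 42 figure the chord is in third inversion; from the bass F# upward in close position it reads F#-G#-B#-D#.

F# G# B# D#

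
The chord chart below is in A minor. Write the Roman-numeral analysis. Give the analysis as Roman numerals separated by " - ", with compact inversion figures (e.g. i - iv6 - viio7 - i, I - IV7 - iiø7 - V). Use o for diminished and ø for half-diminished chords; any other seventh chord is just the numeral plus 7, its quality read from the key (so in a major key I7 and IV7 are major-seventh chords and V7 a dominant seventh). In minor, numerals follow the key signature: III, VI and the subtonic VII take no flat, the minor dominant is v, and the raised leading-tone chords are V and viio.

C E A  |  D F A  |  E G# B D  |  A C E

C-E-A: root A is the tonic; minor triad there is i6.
D-F-A: minor triad on D = scale degree 4 → iv.
E-G#-B-D: dominant seventh chord on E = scale degree 5 → V7.
A-C-E: root A is the tonic; minor triad there is i.

i6 - iv - V7 - i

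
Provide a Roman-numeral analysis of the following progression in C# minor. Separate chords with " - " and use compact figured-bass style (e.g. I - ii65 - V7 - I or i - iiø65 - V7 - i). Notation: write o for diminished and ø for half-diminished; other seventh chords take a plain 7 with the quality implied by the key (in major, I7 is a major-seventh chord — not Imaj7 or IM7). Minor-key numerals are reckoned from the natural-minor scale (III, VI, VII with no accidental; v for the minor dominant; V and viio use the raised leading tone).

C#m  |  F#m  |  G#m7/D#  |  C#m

C#m has root C#, degree 1 in C# minor, so i.
F#m: minor triad on F# = scale degree 4 → iv.
G#m7/D#: minor seventh chord on G# = scale degree 5 → v43.
C#m: minor triad on C# = scale degree 1 → i.

i - iv - v43 - i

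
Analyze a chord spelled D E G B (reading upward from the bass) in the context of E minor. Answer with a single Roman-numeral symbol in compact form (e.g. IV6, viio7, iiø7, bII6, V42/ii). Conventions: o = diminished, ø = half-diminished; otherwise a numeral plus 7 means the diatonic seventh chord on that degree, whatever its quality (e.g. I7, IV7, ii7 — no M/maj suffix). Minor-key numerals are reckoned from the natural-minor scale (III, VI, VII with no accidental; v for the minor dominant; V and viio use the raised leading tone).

The pitches E-G-B-D form a minor seventh chord rooted on E.
E is scale degree 1 in E minor, and a minor seventh chord on that degree is written i7.
With D in the bass the chord is in third inversion, so the figured bass is 42.

i42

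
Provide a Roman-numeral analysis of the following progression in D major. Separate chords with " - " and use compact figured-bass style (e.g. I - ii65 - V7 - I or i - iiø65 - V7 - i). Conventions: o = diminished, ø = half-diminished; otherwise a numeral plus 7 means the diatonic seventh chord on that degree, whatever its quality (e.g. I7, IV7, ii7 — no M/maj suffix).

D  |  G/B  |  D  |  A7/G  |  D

D: root D is the tonic; major triad there is I.
G/B: root G is the subdominant; major triad there is IV6.
D: major triad on D = scale degree 1 → I.
A7/G: dominant seventh chord on A = scale degree 5 → V42.
D: root D is the tonic; major triad there is I.

I - IV6 - I - V42 - I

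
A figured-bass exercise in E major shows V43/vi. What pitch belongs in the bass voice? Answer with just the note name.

The applied chord V43/vi is rooted on G#: G#-B#-D#-F#.
The figure 43 means second inversion — the fifth is in the bass.

D#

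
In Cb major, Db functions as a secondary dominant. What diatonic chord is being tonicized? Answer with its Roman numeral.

The chord is a major triad on Db.
A dominant resolves down a perfect fifth: Db → Gb. In Cb major, Gb is scale degree 5, i.e. V.

V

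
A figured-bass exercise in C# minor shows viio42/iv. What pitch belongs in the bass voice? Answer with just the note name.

The applied chord viio42/iv is rooted on E#: E#-G#-B-D.
The figure 42 means third inversion — the seventh is in the bass.

D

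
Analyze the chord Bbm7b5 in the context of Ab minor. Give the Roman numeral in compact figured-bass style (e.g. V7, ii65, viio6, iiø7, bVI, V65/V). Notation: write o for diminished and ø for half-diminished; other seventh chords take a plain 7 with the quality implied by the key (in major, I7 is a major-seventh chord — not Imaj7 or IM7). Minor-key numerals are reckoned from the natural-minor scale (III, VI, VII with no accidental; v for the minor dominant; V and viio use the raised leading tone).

iiø7

The pitches Bb-Db-Fb-Ab form a half-diminished seventh chord rooted on Bb.
Bb is scale degree 2 in Ab minor, and a half-diminished seventh chord on that degree is written iiø7.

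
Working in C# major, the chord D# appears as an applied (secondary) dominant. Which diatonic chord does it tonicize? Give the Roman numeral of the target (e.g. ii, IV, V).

V

The chord is a major triad on D#.
A dominant resolves down a perfect fifth: D# → G#. In C# major, G# is scale degree 5, i.e. V.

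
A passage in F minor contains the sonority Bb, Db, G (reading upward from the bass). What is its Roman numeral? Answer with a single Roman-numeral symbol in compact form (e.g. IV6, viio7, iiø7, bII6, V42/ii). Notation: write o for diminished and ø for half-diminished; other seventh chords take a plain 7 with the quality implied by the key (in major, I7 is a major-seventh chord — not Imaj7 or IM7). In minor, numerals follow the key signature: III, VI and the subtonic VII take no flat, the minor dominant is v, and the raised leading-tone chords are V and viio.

Stacked in thirds the chord is G-Bb-Db: a diminished triad on G.
In F minor, G is the supertonic; the diatonic diminished triad there is iio.
With Bb in the bass the chord is in first inversion, so the figured bass is 6.

iio6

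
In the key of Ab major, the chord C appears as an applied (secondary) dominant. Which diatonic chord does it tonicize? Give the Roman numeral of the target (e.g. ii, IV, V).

vi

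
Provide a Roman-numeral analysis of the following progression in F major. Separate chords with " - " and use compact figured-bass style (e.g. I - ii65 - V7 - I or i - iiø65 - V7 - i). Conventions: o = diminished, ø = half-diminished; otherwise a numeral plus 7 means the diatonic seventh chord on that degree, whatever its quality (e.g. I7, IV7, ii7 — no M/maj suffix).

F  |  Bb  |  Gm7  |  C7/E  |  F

F has root F, degree 1 in F major, so I.
Bb: major triad on Bb = scale degree 4 → IV.
Gm7: root G is the supertonic; minor seventh chord there is ii7.
C7/E: dominant seventh chord on C = scale degree 5 → V65.
F: major triad on F = scale degree 1 → I.

I - IV - ii7 - V65 - I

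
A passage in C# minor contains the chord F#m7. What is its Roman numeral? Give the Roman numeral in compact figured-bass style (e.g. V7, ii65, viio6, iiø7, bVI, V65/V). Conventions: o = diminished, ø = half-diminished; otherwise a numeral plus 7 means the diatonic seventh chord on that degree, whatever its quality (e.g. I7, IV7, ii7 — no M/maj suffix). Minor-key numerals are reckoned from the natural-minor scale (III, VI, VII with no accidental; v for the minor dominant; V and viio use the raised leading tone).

iv7

The pitches F#-A-C#-E form a minor seventh chord rooted on F#.
In C# minor, F# is the subdominant; the diatonic minor seventh chord there is iv7.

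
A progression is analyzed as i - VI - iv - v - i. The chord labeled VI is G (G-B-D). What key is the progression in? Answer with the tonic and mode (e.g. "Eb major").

B minor

The chord G is a major triad rooted on G; its label is VI.
Counting down 5 scale steps from G places the tonic on B; a major triad on degree 6 is diatonic only in minor.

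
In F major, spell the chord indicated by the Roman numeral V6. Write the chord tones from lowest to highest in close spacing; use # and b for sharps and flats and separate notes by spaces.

E G C

The numeral's case and figure indicate a major triad. In F major its root, scale degree 5, is C.
That chord is spelled C-E-G.
The figured bass 6 indicates first inversion, placing the third (E) in the bass: E-G-C.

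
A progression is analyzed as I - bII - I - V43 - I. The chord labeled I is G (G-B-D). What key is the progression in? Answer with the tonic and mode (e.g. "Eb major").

The chord G is a major triad rooted on G; its label is I.
If G is scale degree 1 and the mode makes that degree carry a major triad, the tonic is G and the mode is major.

G major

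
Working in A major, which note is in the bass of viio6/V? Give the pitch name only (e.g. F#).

The applied chord viio6/V is rooted on D#: D#-F#-A.
The figure 6 means first inversion — the third is in the bass.

F#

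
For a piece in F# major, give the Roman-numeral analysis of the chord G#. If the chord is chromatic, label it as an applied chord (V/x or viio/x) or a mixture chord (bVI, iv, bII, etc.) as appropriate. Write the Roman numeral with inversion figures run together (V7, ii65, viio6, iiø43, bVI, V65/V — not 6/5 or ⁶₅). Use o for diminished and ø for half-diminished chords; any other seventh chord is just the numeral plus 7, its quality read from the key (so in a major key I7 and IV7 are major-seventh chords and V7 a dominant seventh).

Stacked in thirds the chord is G#-B#-D#: a major triad on G#.
G# is not a diatonic chord root with this quality in F# major, but it lies a perfect fifth above C# (V), so the chord functions as an applied dominant of V.

V/V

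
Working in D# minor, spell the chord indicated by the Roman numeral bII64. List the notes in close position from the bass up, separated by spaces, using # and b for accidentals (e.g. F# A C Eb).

bII64 is the Neapolitan chord — a major triad on the lowered second degree. In D# minor that root is E.
So the chord is E-G#-B, a major triad.
The figured bass 64 indicates second inversion, placing the fifth (B) in the bass: B-E-G#.

B E G#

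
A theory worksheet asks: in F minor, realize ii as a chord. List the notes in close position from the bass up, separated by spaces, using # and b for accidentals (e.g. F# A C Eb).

G Bb D

Scale degree 2 in F minor is G; here the chord built on it is altered to a minor triad. ii is the minor supertonic, borrowed from the parallel major (the Dorian ii).
So the chord is G-Bb-D.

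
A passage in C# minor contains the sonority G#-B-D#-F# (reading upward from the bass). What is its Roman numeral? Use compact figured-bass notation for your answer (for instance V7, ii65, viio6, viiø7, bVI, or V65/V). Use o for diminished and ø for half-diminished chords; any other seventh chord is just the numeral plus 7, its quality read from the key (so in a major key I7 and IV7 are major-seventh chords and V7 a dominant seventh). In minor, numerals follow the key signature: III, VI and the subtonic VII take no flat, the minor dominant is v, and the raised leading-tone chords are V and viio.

The pitches G#-B-D#-F# form a minor seventh chord rooted on G#.
G# is scale degree 5 in C# minor, and a minor seventh chord on that degree is written v7.

v7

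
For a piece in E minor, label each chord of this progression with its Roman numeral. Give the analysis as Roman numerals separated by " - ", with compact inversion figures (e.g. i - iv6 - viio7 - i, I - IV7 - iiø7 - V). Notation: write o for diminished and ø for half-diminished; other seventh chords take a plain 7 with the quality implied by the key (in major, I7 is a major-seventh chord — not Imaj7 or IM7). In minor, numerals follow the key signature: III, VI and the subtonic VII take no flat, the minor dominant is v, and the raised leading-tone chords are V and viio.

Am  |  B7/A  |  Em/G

iv - V42 - i6

Am has root A, degree 4 in E minor, so iv.
B7/A has root B, degree 5 in E minor, so V42.
Em/G has root E, degree 1 in E minor, so i6.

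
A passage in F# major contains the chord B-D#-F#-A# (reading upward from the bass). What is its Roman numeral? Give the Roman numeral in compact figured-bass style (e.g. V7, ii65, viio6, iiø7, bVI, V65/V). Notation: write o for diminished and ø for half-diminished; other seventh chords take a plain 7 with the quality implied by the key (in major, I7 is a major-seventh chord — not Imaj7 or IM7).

The pitches B-D#-F#-A# form a major seventh chord rooted on B.
In F# major, B is the subdominant; the diatonic major seventh chord there is IV7.

IV7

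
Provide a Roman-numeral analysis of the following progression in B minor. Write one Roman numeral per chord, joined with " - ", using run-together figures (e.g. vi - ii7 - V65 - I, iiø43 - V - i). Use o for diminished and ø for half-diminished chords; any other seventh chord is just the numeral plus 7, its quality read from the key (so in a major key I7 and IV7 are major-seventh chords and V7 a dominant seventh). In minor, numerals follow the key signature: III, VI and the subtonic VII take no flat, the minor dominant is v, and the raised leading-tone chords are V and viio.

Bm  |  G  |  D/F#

i - VI - III6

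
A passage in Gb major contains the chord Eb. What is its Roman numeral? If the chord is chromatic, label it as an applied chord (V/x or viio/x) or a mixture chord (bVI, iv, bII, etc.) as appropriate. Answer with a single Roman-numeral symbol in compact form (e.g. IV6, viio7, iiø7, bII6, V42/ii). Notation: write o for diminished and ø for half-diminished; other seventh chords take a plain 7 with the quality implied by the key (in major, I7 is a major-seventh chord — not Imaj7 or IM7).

V/ii

The pitches Eb-G-Bb form a major triad rooted on Eb.
Eb is not a diatonic chord root with this quality in Gb major, but it lies a perfect fifth above Ab (ii), so the chord functions as an applied dominant of ii.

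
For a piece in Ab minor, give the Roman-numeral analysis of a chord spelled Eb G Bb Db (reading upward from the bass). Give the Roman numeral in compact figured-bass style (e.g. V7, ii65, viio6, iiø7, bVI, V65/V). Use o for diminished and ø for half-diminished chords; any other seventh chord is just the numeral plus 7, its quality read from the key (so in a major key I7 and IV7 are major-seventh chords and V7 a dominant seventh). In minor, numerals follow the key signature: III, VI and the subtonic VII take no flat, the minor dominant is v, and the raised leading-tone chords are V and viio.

V7

The pitches Eb-G-Bb-Db form a dominant seventh chord rooted on Eb.
In Ab minor, Eb is the dominant; the diatonic dominant seventh chord there is V7.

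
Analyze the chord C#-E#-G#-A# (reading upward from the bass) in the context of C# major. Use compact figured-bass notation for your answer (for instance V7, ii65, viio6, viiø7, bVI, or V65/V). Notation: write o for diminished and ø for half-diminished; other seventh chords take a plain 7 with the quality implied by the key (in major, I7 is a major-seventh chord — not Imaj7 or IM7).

vi65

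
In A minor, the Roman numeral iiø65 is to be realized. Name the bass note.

iiø in A minor has root B; the chord is B-D-F-A.
The figure 65 means first inversion — the third is in the bass.

D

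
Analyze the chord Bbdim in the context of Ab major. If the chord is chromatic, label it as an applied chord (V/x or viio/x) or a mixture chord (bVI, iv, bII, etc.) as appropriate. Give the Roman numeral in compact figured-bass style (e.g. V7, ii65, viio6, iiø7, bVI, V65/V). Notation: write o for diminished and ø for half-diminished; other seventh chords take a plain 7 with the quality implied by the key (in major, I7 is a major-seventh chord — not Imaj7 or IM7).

iio

Stacked in thirds the chord is Bb-Db-Fb: a diminished triad on Bb.
Bb is the second degree of Ab major. This is the diminished supertonic triad, borrowed from the parallel minor.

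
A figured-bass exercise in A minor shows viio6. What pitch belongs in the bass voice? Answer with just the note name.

B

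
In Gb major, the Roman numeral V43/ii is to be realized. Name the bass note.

The applied chord V43/ii is rooted on Eb: Eb-G-Bb-Db.
The figure 43 means second inversion — the fifth is in the bass.

Bb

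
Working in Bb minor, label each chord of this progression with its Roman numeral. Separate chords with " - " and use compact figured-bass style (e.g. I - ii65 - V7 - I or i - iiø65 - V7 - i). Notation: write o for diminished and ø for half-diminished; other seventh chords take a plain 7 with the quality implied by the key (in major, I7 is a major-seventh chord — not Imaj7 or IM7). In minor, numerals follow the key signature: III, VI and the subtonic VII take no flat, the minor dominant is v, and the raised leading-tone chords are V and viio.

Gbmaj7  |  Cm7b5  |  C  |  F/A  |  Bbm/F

VI7 - iiø7 - V/V - V6 - i64

Gbmaj7: root Gb is the submediant; major seventh chord there is VI7.
Cm7b5: half-diminished seventh chord on C = scale degree 2 → iiø7.
C is the secondary dominant of V (major triad on C): V/V.
F/A has root F, degree 5 in Bb minor, so V6.
Bbm/F: root Bb is the tonic; minor triad there is i64.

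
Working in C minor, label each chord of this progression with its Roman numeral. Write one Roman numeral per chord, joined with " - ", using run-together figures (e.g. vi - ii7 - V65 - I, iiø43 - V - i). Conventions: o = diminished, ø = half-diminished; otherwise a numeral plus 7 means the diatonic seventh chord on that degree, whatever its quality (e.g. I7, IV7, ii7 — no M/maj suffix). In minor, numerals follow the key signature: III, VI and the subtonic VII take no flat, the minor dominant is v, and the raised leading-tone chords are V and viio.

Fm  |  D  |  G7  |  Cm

iv - V/V - V7 - i

Fm has root F, degree 4 in C minor, so iv.
D is the secondary dominant of V (major triad on D): V/V.
G7: dominant seventh chord on G = scale degree 5 → V7.
Cm has root C, degree 1 in C minor, so i.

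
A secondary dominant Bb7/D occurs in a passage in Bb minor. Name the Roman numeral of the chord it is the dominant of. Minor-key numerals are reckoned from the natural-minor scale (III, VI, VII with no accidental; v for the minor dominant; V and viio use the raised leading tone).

The chord is a dominant seventh chord on Bb.
A dominant resolves down a perfect fifth: Bb → Eb. In Bb minor, Eb is scale degree 4, i.e. iv.

iv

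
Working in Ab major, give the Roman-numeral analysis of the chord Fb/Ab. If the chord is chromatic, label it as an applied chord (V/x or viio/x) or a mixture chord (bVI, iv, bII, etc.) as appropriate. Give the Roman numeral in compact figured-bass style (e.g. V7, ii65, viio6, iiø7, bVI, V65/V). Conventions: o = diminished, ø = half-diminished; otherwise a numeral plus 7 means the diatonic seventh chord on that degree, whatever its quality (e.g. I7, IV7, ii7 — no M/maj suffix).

bVI6

Stacked in thirds the chord is Fb-Ab-Cb: a major triad on Fb.
Fb is the lowered sixth degree of Ab major (diatonic 6 would be F). This is a major triad on the lowered sixth degree, borrowed from the parallel minor.
With Ab in the bass the chord is in first inversion, so the figured bass is 6.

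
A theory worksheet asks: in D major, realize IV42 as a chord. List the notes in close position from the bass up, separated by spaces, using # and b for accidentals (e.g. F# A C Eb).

In D major, the subdominant is G, and the diatonic chord built there is a major seventh chord.
Stacking thirds from G gives G-B-D-F#.
With the 42 figure the chord is in third inversion; from the bass F# upward in close position it reads F#-G-B-D.

F# G B D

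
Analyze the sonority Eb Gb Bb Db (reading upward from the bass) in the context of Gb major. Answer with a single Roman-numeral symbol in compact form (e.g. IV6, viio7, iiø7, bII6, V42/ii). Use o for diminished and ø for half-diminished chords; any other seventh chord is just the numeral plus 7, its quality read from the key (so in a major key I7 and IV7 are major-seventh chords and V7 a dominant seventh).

vi7

Stacked in thirds the chord is Eb-Gb-Bb-Db: a minor seventh chord on Eb.
Eb is scale degree 6 in Gb major, and a minor seventh chord on that degree is written vi7.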